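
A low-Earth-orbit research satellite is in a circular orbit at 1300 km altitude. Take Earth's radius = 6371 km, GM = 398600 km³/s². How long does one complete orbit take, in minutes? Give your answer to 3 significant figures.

Semi-major axis a = 6371 + 1300 = 7671 km. Period T = 2π√(a³/μ) = 2π√(7671³/398600) = 6686.4 s = 111.44 min.

111 min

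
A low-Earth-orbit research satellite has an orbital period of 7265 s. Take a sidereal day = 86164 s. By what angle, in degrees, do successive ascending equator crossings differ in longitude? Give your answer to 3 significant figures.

During one orbit Earth rotates (7265.0 / 86164) × 360° = 30.35°.

30.4°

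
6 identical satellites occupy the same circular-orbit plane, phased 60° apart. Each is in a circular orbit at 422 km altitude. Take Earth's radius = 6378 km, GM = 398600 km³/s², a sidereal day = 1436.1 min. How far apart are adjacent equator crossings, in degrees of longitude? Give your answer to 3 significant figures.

Semi-major axis a = 6378 + 422 = 6800 km. Period T = 2π√(a³/μ) = 2π√(6800³/398600) = 5580.5 s = 93.01 min.
Single-satellite node shift = (5580.5/86166) × 360° = 23.32°.
With 6 satellites evenly phased, successive equator crossings are 23.32/6 = 3.886° apart.

3.89°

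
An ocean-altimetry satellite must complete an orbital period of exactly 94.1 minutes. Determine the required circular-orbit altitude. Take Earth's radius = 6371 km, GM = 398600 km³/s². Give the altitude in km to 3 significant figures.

T = 94.1 min = 5646.0 s.
From T = 2π√(a³/μ): a = (μ T²/4π²)^(1/3) = (398600 × 5646.0² / 4π²)^(1/3) = 6853 km.
Altitude h = a − R = 6853 − 6371 = 482 km.

482 km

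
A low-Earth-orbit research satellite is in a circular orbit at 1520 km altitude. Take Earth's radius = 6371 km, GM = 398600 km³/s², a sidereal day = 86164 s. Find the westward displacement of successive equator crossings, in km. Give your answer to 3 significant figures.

Semi-major axis a = 6371 + 1520 = 7891 km. Period T = 2π√(a³/μ) = 2π√(7891³/398600) = 6976.0 s = 116.27 min.
During one orbit Earth rotates (6976.0 / 86164) × 360° = 29.15°.
At the equator that is 29.15° × (2π·6371/360) km/° = 29.15 × 111.2 = 3241 km.

3240 km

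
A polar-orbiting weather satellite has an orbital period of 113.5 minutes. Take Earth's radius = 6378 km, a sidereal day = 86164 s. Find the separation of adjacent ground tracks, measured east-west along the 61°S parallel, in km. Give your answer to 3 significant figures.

1540 km

T = 113.5 min = 6810.0 s.
Node shift per orbit = (6810.0/86164) × 360° = 28.45°.
Equatorial spacing = 28.45 × 111.3 km/° = 3167 km.
At 61° latitude, spacing = 3167 × cos(61°) = 1536 km.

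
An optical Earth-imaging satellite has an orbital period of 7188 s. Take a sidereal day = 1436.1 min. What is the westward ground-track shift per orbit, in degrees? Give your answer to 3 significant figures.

During one orbit Earth rotates (7188.0 / 86166) × 360° = 30.03°.

30.0°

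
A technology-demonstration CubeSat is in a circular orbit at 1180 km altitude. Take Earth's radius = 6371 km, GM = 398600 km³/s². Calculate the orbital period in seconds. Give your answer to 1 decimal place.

6530.1 seconds

Semi-major axis a = 6371 + 1180 = 7551 km. Period T = 2π√(a³/μ) = 2π√(7551³/398600) = 6530.1 s = 108.83 min.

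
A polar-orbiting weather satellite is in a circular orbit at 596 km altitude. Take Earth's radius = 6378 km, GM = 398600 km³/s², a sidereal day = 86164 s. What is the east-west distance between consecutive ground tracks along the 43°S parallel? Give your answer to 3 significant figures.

Semi-major axis a = 6378 + 596 = 6974 km. Period T = 2π√(a³/μ) = 2π√(6974³/398600) = 5796.1 s = 96.60 min.
Node shift per orbit = (5796.1/86164) × 360° = 24.22°.
Equatorial spacing = 24.22 × 111.3 km/° = 2696 km.
At 43° latitude, spacing = 2696 × cos(43°) = 1972 km.

1970 km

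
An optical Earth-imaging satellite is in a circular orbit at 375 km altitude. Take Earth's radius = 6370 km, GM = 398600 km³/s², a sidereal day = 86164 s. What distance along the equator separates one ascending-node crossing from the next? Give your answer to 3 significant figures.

Semi-major axis a = 6370 + 375 = 6745 km. Period T = 2π√(a³/μ) = 2π√(6745³/398600) = 5513.0 s = 91.88 min.
During one orbit Earth rotates (5513.0 / 86164) × 360° = 23.03°.
At the equator that is 23.03° × (2π·6370/360) km/° = 23.03 × 111.2 = 2561 km.

2560 km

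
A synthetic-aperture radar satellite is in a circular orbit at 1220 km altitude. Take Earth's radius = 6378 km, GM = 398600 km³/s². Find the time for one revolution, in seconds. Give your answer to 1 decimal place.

6591.1 seconds

Semi-major axis a = 6378 + 1220 = 7598 km. Period T = 2π√(a³/μ) = 2π√(7598³/398600) = 6591.1 s = 109.85 min.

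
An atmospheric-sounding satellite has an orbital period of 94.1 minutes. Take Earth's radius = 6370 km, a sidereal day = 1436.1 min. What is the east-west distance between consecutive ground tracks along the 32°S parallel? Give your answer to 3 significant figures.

2220 km

T = 94.1 min = 5646.0 s.
Node shift per orbit = (5646.0/86166) × 360° = 23.59°.
Equatorial spacing = 23.59 × 111.2 km/° = 2623 km.
At 32° latitude, spacing = 2623 × cos(32°) = 2224 km.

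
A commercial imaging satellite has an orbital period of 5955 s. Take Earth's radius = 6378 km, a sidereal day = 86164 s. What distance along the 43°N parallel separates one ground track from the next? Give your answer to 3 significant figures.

2030 km

Node shift per orbit = (5955.0/86164) × 360° = 24.88°.
Equatorial spacing = 24.88 × 111.3 km/° = 2770 km.
At 43° latitude, spacing = 2770 × cos(43°) = 2026 km.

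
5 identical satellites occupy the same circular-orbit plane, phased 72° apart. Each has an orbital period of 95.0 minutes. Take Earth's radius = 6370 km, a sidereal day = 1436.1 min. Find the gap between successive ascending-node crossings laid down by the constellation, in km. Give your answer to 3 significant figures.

530 km

T = 95.0 min = 5700.0 s.
Single-satellite node shift = (5700.0/86166) × 360° = 23.81°.
With 5 satellites evenly phased, successive equator crossings are 23.81/5 = 4.763° apart.
That is 4.763 × 111.2 = 530 km at the equator.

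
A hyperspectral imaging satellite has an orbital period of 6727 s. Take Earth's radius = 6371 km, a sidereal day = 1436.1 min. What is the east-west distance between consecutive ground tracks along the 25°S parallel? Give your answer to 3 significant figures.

Node shift per orbit = (6727.0/86166) × 360° = 28.11°.
Equatorial spacing = 28.11 × 111.2 km/° = 3125 km.
At 25° latitude, spacing = 3125 × cos(25°) = 2832 km.

2830 km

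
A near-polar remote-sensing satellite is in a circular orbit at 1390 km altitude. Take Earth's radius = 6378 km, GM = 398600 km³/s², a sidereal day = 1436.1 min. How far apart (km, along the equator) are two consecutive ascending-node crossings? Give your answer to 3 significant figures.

3170 km

Semi-major axis a = 6378 + 1390 = 7768 km. Period T = 2π√(a³/μ) = 2π√(7768³/398600) = 6813.6 s = 113.56 min.
During one orbit Earth rotates (6813.6 / 86166) × 360° = 28.47°.
At the equator that is 28.47° × (2π·6378/360) km/° = 28.47 × 111.3 = 3169 km.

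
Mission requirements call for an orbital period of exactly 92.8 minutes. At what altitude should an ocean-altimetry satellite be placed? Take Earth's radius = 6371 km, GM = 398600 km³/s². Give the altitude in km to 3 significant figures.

T = 92.8 min = 5568.0 s.
From T = 2π√(a³/μ): a = (μ T²/4π²)^(1/3) = (398600 × 5568.0² / 4π²)^(1/3) = 6790 km.
Altitude h = a − R = 6790 − 6371 = 419 km.

419 km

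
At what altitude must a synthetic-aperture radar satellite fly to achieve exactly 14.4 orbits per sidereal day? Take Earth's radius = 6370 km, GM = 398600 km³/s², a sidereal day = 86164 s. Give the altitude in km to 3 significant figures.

Required period T = 86164 / 14.4 = 5983.6 s.
From T = 2π√(a³/μ): a = (μ T²/4π²)^(1/3) = (398600 × 5983.6² / 4π²)^(1/3) = 7124 km.
Altitude h = a − R = 7124 − 6370 = 754 km.

754 km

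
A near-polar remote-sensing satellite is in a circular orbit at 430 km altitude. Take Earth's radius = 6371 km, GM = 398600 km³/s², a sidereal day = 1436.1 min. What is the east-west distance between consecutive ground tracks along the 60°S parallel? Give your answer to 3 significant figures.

Semi-major axis a = 6371 + 430 = 6801 km. Period T = 2π√(a³/μ) = 2π√(6801³/398600) = 5581.8 s = 93.03 min.
Node shift per orbit = (5581.8/86166) × 360° = 23.32°.
Equatorial spacing = 23.32 × 111.2 km/° = 2593 km.
At 60° latitude, spacing = 2593 × cos(60°) = 1297 km.

1300 km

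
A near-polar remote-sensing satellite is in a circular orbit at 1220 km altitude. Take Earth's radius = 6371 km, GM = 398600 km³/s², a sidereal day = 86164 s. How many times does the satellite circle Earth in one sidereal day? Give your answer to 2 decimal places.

13.09

Semi-major axis a = 6371 + 1220 = 7591 km. Period T = 2π√(a³/μ) = 2π√(7591³/398600) = 6582.0 s = 109.70 min.
Orbits per sidereal day = 86164 / 6582.0 = 13.091.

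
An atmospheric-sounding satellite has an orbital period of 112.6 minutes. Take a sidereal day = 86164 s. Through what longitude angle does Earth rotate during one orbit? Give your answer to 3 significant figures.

T = 112.6 min = 6756.0 s.
During one orbit Earth rotates (6756.0 / 86164) × 360° = 28.23°.

28.2°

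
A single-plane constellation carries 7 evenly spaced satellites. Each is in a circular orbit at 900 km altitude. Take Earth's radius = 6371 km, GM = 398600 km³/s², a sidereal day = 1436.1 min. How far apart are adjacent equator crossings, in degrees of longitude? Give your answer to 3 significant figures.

Semi-major axis a = 6371 + 900 = 7271 km. Period T = 2π√(a³/μ) = 2π√(7271³/398600) = 6170.2 s = 102.84 min.
Single-satellite node shift = (6170.2/86166) × 360° = 25.78°.
With 7 satellites evenly phased, successive equator crossings are 25.78/7 = 3.683° apart.

3.68°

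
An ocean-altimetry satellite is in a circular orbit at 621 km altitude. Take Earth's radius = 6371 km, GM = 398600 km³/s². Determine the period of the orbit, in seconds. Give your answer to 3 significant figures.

5820 seconds

Semi-major axis a = 6371 + 621 = 6992 km. Period T = 2π√(a³/μ) = 2π√(6992³/398600) = 5818.5 s = 96.98 min.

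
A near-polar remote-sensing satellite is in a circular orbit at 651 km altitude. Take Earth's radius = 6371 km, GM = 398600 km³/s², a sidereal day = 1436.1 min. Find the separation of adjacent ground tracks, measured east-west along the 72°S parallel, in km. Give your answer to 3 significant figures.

841 km

Semi-major axis a = 6371 + 651 = 7022 km. Period T = 2π√(a³/μ) = 2π√(7022³/398600) = 5856.0 s = 97.60 min.
Node shift per orbit = (5856.0/86166) × 360° = 24.47°.
Equatorial spacing = 24.47 × 111.2 km/° = 2721 km.
At 72° latitude, spacing = 2721 × cos(72°) = 841 km.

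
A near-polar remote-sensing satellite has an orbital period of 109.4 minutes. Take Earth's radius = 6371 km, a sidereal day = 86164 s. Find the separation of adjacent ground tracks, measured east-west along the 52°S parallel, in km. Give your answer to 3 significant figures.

T = 109.4 min = 6564.0 s.
Node shift per orbit = (6564.0/86164) × 360° = 27.42°.
Equatorial spacing = 27.42 × 111.2 km/° = 3050 km.
At 52° latitude, spacing = 3050 × cos(52°) = 1877 km.

1880 km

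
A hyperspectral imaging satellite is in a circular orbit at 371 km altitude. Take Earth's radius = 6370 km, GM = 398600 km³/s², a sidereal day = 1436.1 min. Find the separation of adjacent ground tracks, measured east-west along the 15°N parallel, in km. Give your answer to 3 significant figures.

2470 km

Semi-major axis a = 6370 + 371 = 6741 km. Period T = 2π√(a³/μ) = 2π√(6741³/398600) = 5508.0 s = 91.80 min.
Node shift per orbit = (5508.0/86166) × 360° = 23.01°.
Equatorial spacing = 23.01 × 111.2 km/° = 2558 km.
At 15° latitude, spacing = 2558 × cos(15°) = 2471 km.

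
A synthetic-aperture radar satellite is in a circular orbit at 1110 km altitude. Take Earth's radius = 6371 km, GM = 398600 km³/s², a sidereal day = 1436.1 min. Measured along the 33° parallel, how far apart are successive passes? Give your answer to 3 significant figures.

Semi-major axis a = 6371 + 1110 = 7481 km. Period T = 2π√(a³/μ) = 2π√(7481³/398600) = 6439.5 s = 107.32 min.
Node shift per orbit = (6439.5/86166) × 360° = 26.90°.
Equatorial spacing = 26.90 × 111.2 km/° = 2992 km.
At 33° latitude, spacing = 2992 × cos(33°) = 2509 km.

2510 km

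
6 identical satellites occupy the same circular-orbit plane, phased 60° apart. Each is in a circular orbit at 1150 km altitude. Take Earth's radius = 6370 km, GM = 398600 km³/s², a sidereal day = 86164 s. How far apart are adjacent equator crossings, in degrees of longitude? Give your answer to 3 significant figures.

Semi-major axis a = 6370 + 1150 = 7520 km. Period T = 2π√(a³/μ) = 2π√(7520³/398600) = 6489.9 s = 108.16 min.
Single-satellite node shift = (6489.9/86164) × 360° = 27.12°.
With 6 satellites evenly phased, successive equator crossings are 27.12/6 = 4.519° apart.

4.52°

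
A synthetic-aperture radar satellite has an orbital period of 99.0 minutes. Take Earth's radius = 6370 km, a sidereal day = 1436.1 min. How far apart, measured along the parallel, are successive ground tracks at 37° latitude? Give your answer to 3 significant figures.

T = 99.0 min = 5940.0 s.
Node shift per orbit = (5940.0/86166) × 360° = 24.82°.
Equatorial spacing = 24.82 × 111.2 km/° = 2759 km.
At 37° latitude, spacing = 2759 × cos(37°) = 2204 km.

2200 km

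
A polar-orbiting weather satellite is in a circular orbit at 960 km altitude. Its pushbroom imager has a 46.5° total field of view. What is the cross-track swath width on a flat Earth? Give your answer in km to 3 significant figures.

825 km

Half-angle = 46.5°/2 = 23.25°.
Swath width ≈ 2h·tan(θ/2) = 2 × 960 × tan(23.25°) = 824.9 km.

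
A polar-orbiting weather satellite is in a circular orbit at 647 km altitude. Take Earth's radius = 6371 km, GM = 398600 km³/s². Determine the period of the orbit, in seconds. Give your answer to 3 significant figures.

5850 seconds

Semi-major axis a = 6371 + 647 = 7018 km. Period T = 2π√(a³/μ) = 2π√(7018³/398600) = 5851.0 s = 97.52 min.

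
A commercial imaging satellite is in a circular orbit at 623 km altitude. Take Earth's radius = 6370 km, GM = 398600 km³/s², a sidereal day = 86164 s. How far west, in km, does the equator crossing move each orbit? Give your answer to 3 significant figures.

2700 km

Semi-major axis a = 6370 + 623 = 6993 km. Period T = 2π√(a³/μ) = 2π√(6993³/398600) = 5819.8 s = 97.00 min.
During one orbit Earth rotates (5819.8 / 86164) × 360° = 24.32°.
At the equator that is 24.32° × (2π·6370/360) km/° = 24.32 × 111.2 = 2703 km.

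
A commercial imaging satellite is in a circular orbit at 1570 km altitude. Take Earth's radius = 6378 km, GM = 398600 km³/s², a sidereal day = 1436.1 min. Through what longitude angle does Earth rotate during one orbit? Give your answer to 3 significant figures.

29.5°

Semi-major axis a = 6378 + 1570 = 7948 km. Period T = 2π√(a³/μ) = 2π√(7948³/398600) = 7051.8 s = 117.53 min.
During one orbit Earth rotates (7051.8 / 86166) × 360° = 29.46°.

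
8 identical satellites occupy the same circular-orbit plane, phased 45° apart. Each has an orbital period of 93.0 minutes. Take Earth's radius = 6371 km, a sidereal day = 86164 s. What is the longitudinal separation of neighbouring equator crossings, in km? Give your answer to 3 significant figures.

T = 93.0 min = 5580.0 s.
Single-satellite node shift = (5580.0/86164) × 360° = 23.31°.
With 8 satellites evenly phased, successive equator crossings are 23.31/8 = 2.914° apart.
That is 2.914 × 111.2 = 324 km at the equator.

324 km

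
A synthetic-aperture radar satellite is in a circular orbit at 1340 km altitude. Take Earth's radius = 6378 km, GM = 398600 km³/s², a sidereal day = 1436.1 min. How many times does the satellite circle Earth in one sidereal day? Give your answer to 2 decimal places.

12.77

Semi-major axis a = 6378 + 1340 = 7718 km. Period T = 2π√(a³/μ) = 2π√(7718³/398600) = 6747.9 s = 112.46 min.
Orbits per sidereal day = 86166 / 6747.9 = 12.769.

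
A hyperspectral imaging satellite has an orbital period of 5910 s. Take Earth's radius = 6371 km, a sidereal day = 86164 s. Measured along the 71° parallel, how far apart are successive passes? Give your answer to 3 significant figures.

894 km

Node shift per orbit = (5910.0/86164) × 360° = 24.69°.
Equatorial spacing = 24.69 × 111.2 km/° = 2746 km.
At 71° latitude, spacing = 2746 × cos(71°) = 894 km.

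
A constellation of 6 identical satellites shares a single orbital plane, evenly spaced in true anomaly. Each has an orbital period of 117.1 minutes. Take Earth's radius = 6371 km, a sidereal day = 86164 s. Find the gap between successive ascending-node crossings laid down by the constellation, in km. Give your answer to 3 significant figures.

544 km

T = 117.1 min = 7026.0 s.
Single-satellite node shift = (7026.0/86164) × 360° = 29.36°.
With 6 satellites evenly phased, successive equator crossings are 29.36/6 = 4.893° apart.
That is 4.893 × 111.2 = 544 km at the equator.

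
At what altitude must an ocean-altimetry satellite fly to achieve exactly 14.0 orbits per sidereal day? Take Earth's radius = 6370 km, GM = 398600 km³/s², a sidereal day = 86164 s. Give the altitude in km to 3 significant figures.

889 km

Required period T = 86164 / 14.0 = 6154.6 s.
From T = 2π√(a³/μ): a = (μ T²/4π²)^(1/3) = (398600 × 6154.6² / 4π²)^(1/3) = 7259 km.
Altitude h = a − R = 7259 − 6370 = 889 km.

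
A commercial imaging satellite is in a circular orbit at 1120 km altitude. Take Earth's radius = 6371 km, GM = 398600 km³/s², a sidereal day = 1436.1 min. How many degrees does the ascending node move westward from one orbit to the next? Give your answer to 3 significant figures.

27.0°

Semi-major axis a = 6371 + 1120 = 7491 km. Period T = 2π√(a³/μ) = 2π√(7491³/398600) = 6452.4 s = 107.54 min.
During one orbit Earth rotates (6452.4 / 86166) × 360° = 26.96°.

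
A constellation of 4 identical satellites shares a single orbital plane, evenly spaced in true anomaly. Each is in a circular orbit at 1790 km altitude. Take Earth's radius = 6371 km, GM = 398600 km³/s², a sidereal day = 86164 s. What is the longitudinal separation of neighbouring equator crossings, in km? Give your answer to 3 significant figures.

Semi-major axis a = 6371 + 1790 = 8161 km. Period T = 2π√(a³/μ) = 2π√(8161³/398600) = 7337.1 s = 122.29 min.
Single-satellite node shift = (7337.1/86164) × 360° = 30.66°.
With 4 satellites evenly phased, successive equator crossings are 30.66/4 = 7.664° apart.
That is 7.664 × 111.2 = 852 km at the equator.

852 km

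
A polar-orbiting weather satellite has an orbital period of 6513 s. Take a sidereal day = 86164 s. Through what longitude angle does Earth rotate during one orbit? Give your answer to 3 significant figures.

During one orbit Earth rotates (6513.0 / 86164) × 360° = 27.21°.

27.2°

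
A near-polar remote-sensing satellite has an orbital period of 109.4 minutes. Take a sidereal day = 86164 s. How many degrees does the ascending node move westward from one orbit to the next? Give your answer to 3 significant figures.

27.4°

T = 109.4 min = 6564.0 s.
During one orbit Earth rotates (6564.0 / 86164) × 360° = 27.42°.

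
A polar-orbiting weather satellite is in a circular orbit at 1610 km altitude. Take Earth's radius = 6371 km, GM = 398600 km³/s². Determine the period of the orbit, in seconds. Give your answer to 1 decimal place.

Semi-major axis a = 6371 + 1610 = 7981 km. Period T = 2π√(a³/μ) = 2π√(7981³/398600) = 7095.7 s = 118.26 min.

7095.7 seconds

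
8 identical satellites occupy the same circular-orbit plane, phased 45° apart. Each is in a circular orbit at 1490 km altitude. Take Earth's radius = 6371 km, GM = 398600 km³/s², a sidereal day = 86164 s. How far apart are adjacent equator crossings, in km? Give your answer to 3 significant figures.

Semi-major axis a = 6371 + 1490 = 7861 km. Period T = 2π√(a³/μ) = 2π√(7861³/398600) = 6936.3 s = 115.61 min.
Single-satellite node shift = (6936.3/86164) × 360° = 28.98°.
With 8 satellites evenly phased, successive equator crossings are 28.98/8 = 3.623° apart.
That is 3.623 × 111.2 = 403 km at the equator.

403 km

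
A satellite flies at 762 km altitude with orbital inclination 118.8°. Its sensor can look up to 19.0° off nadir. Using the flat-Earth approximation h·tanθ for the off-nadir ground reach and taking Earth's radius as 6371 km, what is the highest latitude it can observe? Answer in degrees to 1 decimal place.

Retrograde orbit: the ground track reaches ±(180° − i) = ±(180 − 118.8) = ±61.2°.
Sensor half-swath on the ground ≈ 762·tan(19.0°) = 262 km = 2.36° of latitude.
Maximum observable latitude ≈ 61.2 + 2.36 = 63.6°.

63.6°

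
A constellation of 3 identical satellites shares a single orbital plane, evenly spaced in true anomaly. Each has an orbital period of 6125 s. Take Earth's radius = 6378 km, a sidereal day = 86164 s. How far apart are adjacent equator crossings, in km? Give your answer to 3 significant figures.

950 km

Single-satellite node shift = (6125.0/86164) × 360° = 25.59°.
With 3 satellites evenly phased, successive equator crossings are 25.59/3 = 8.530° apart.
That is 8.530 × 111.3 = 950 km at the equator.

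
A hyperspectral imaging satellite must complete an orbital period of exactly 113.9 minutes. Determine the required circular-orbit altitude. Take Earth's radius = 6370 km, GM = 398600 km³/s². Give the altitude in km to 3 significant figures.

T = 113.9 min = 6834.0 s.
From T = 2π√(a³/μ): a = (μ T²/4π²)^(1/3) = (398600 × 6834.0² / 4π²)^(1/3) = 7784 km.
Altitude h = a − R = 7784 − 6370 = 1414 km.

1410 km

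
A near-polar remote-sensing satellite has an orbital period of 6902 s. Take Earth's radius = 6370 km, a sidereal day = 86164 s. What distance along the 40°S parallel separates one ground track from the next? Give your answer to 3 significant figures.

2460 km

Node shift per orbit = (6902.0/86164) × 360° = 28.84°.
Equatorial spacing = 28.84 × 111.2 km/° = 3206 km.
At 40° latitude, spacing = 3206 × cos(40°) = 2456 km.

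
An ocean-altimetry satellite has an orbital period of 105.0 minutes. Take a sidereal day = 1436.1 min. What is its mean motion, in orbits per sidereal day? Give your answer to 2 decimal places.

13.68

T = 105.0 min = 6300.0 s.
Orbits per sidereal day = 86166 / 6300.0 = 13.677.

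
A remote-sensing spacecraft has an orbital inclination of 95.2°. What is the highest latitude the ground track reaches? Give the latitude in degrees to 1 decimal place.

84.8°

Retrograde orbit: the ground track reaches ±(180° − i) = ±(180 − 95.2) = ±84.8°.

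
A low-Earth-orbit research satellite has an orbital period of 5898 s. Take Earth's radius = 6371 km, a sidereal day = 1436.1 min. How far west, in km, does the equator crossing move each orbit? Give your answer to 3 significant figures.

2740 km

During one orbit Earth rotates (5898.0 / 86166) × 360° = 24.64°.
At the equator that is 24.64° × (2π·6371/360) km/° = 24.64 × 111.2 = 2740 km.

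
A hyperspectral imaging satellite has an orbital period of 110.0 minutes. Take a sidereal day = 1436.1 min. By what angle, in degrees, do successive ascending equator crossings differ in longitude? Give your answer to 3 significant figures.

T = 110.0 min = 6600.0 s.
During one orbit Earth rotates (6600.0 / 86166) × 360° = 27.57°.

27.6°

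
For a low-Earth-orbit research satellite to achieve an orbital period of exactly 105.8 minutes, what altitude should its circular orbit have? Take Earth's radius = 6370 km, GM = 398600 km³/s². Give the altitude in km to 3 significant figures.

1040 km

T = 105.8 min = 6348.0 s.
From T = 2π√(a³/μ): a = (μ T²/4π²)^(1/3) = (398600 × 6348.0² / 4π²)^(1/3) = 7410 km.
Altitude h = a − R = 7410 − 6370 = 1040 km.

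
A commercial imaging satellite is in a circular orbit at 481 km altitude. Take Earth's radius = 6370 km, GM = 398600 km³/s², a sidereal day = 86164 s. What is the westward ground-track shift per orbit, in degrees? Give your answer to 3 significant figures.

Semi-major axis a = 6370 + 481 = 6851 km. Period T = 2π√(a³/μ) = 2π√(6851³/398600) = 5643.4 s = 94.06 min.
During one orbit Earth rotates (5643.4 / 86164) × 360° = 23.58°.

23.6°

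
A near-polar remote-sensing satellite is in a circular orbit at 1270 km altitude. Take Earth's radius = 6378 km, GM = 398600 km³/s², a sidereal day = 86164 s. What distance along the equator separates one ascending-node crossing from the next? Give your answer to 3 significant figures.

Semi-major axis a = 6378 + 1270 = 7648 km. Period T = 2π√(a³/μ) = 2π√(7648³/398600) = 6656.3 s = 110.94 min.
During one orbit Earth rotates (6656.3 / 86164) × 360° = 27.81°.
At the equator that is 27.81° × (2π·6378/360) km/° = 27.81 × 111.3 = 3096 km.

3100 km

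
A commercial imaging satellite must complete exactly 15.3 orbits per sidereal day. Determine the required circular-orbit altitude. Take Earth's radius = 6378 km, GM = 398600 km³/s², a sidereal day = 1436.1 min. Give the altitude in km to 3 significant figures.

Required period T = 86166 / 15.3 = 5631.8 s.
From T = 2π√(a³/μ): a = (μ T²/4π²)^(1/3) = (398600 × 5631.8² / 4π²)^(1/3) = 6842 km.
Altitude h = a − R = 6842 − 6378 = 464 km.

464 km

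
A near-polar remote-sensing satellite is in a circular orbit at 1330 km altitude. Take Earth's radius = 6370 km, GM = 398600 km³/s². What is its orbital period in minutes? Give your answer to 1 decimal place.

112.1 min

Semi-major axis a = 6370 + 1330 = 7700 km. Period T = 2π√(a³/μ) = 2π√(7700³/398600) = 6724.3 s = 112.07 min.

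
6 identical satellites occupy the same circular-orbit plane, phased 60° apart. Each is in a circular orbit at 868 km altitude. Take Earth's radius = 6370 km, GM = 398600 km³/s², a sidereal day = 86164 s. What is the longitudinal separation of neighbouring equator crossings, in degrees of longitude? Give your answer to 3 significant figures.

Semi-major axis a = 6370 + 868 = 7238 km. Period T = 2π√(a³/μ) = 2π√(7238³/398600) = 6128.3 s = 102.14 min.
Single-satellite node shift = (6128.3/86164) × 360° = 25.60°.
With 6 satellites evenly phased, successive equator crossings are 25.60/6 = 4.267° apart.

4.27°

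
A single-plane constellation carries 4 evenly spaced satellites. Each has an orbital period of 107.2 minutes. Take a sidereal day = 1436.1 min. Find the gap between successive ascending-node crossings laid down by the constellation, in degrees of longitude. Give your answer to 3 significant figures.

T = 107.2 min = 6432.0 s.
Single-satellite node shift = (6432.0/86166) × 360° = 26.87°.
With 4 satellites evenly phased, successive equator crossings are 26.87/4 = 6.718° apart.

6.72°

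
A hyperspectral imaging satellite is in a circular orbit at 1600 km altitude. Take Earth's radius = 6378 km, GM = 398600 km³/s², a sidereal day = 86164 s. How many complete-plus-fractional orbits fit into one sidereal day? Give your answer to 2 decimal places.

Semi-major axis a = 6378 + 1600 = 7978 km. Period T = 2π√(a³/μ) = 2π√(7978³/398600) = 7091.7 s = 118.20 min.
Orbits per sidereal day = 86164 / 7091.7 = 12.150.

12.15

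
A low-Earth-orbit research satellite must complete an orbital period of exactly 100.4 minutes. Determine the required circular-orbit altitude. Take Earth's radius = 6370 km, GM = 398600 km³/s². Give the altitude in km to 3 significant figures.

T = 100.4 min = 6024.0 s.
From T = 2π√(a³/μ): a = (μ T²/4π²)^(1/3) = (398600 × 6024.0² / 4π²)^(1/3) = 7156 km.
Altitude h = a − R = 7156 − 6370 = 786 km.

786 km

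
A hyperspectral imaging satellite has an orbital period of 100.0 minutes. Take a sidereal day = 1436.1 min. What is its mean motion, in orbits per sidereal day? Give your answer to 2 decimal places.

T = 100.0 min = 6000.0 s.
Orbits per sidereal day = 86166 / 6000.0 = 14.361.

14.36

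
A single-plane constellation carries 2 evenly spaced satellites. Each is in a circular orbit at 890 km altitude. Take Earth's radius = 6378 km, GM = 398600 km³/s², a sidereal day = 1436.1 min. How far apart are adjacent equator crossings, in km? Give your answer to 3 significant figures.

Semi-major axis a = 6378 + 890 = 7268 km. Period T = 2π√(a³/μ) = 2π√(7268³/398600) = 6166.4 s = 102.77 min.
Single-satellite node shift = (6166.4/86166) × 360° = 25.76°.
With 2 satellites evenly phased, successive equator crossings are 25.76/2 = 12.882° apart.
That is 12.882 × 111.3 = 1434 km at the equator.

1430 km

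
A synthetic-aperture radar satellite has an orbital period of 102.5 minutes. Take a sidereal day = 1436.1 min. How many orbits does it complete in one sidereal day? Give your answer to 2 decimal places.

T = 102.5 min = 6150.0 s.
Orbits per sidereal day = 86166 / 6150.0 = 14.011.

14.01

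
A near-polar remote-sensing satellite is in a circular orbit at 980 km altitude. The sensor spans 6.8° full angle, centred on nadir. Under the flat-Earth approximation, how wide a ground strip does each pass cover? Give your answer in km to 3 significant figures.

Half-angle = 6.8°/2 = 3.4°.
Swath width ≈ 2h·tan(θ/2) = 2 × 980 × tan(3.4°) = 116.4 km.

116 km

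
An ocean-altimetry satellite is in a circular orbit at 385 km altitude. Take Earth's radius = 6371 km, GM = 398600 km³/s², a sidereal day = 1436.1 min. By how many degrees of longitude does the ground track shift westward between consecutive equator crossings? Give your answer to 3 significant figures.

23.1°

Semi-major axis a = 6371 + 385 = 6756 km. Period T = 2π√(a³/μ) = 2π√(6756³/398600) = 5526.4 s = 92.11 min.
During one orbit Earth rotates (5526.4 / 86166) × 360° = 23.09°.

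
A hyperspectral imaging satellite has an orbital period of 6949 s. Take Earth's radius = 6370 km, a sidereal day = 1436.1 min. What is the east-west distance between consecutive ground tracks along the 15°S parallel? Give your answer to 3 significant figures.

3120 km

Node shift per orbit = (6949.0/86166) × 360° = 29.03°.
Equatorial spacing = 29.03 × 111.2 km/° = 3228 km.
At 15° latitude, spacing = 3228 × cos(15°) = 3118 km.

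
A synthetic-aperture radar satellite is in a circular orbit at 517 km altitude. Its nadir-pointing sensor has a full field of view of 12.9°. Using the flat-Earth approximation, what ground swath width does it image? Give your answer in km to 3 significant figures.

117 km

Half-angle = 12.9°/2 = 6.45°.
Swath width ≈ 2h·tan(θ/2) = 2 × 517 × tan(6.45°) = 116.9 km.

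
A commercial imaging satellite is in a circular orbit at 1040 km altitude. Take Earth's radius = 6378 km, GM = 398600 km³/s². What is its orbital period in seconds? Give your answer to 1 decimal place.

6358.3 seconds

Semi-major axis a = 6378 + 1040 = 7418 km. Period T = 2π√(a³/μ) = 2π√(7418³/398600) = 6358.3 s = 105.97 min.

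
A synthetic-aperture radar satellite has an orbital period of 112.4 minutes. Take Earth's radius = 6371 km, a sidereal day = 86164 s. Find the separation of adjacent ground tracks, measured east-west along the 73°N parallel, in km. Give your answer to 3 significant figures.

916 km

T = 112.4 min = 6744.0 s.
Node shift per orbit = (6744.0/86164) × 360° = 28.18°.
Equatorial spacing = 28.18 × 111.2 km/° = 3133 km.
At 73° latitude, spacing = 3133 × cos(73°) = 916 km.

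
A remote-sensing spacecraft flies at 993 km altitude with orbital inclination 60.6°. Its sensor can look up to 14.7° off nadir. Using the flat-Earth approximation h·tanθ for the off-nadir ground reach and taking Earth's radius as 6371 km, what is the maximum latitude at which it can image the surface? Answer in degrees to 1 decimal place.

62.9°

For a prograde orbit the ground track reaches latitude ±i = ±60.6°.
Sensor half-swath on the ground ≈ 993·tan(14.7°) = 261 km = 2.34° of latitude.
Maximum observable latitude ≈ 60.6 + 2.34 = 62.9°.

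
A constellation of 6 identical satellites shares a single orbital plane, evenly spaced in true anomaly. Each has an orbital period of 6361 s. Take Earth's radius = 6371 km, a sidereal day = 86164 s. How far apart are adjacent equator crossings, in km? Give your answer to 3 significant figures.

Single-satellite node shift = (6361.0/86164) × 360° = 26.58°.
With 6 satellites evenly phased, successive equator crossings are 26.58/6 = 4.429° apart.
That is 4.429 × 111.2 = 493 km at the equator.

493 km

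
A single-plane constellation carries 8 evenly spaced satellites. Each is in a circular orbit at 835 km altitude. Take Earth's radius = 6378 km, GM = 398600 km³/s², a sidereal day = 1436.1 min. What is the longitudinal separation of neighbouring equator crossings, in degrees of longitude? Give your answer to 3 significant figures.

Semi-major axis a = 6378 + 835 = 7213 km. Period T = 2π√(a³/μ) = 2π√(7213³/398600) = 6096.6 s = 101.61 min.
Single-satellite node shift = (6096.6/86166) × 360° = 25.47°.
With 8 satellites evenly phased, successive equator crossings are 25.47/8 = 3.184° apart.

3.18°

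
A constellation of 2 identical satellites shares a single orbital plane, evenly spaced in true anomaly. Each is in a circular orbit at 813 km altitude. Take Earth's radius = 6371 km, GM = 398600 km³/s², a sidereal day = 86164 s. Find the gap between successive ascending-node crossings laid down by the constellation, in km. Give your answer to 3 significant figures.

1410 km

Semi-major axis a = 6371 + 813 = 7184 km. Period T = 2π√(a³/μ) = 2π√(7184³/398600) = 6059.8 s = 101.00 min.
Single-satellite node shift = (6059.8/86164) × 360° = 25.32°.
With 2 satellites evenly phased, successive equator crossings are 25.32/2 = 12.659° apart.
That is 12.659 × 111.2 = 1408 km at the equator.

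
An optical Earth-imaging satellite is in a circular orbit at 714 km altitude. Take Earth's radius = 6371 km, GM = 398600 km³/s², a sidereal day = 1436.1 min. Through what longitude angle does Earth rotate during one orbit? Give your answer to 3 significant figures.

Semi-major axis a = 6371 + 714 = 7085 km. Period T = 2π√(a³/μ) = 2π√(7085³/398600) = 5935.0 s = 98.92 min.
During one orbit Earth rotates (5935.0 / 86166) × 360° = 24.80°.

24.8°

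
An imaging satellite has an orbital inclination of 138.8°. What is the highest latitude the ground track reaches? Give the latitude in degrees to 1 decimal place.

41.2°

Retrograde orbit: the ground track reaches ±(180° − i) = ±(180 − 138.8) = ±41.2°.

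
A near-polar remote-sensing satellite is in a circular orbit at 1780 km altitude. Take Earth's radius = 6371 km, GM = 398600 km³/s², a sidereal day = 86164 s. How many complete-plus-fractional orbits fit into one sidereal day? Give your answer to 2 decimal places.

Semi-major axis a = 6371 + 1780 = 8151 km. Period T = 2π√(a³/μ) = 2π√(8151³/398600) = 7323.6 s = 122.06 min.
Orbits per sidereal day = 86164 / 7323.6 = 11.765.

11.77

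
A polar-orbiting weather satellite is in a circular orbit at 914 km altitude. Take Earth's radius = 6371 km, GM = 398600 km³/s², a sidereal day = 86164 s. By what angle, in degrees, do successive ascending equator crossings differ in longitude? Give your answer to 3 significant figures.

25.9°

Semi-major axis a = 6371 + 914 = 7285 km. Period T = 2π√(a³/μ) = 2π√(7285³/398600) = 6188.1 s = 103.13 min.
During one orbit Earth rotates (6188.1 / 86164) × 360° = 25.85°.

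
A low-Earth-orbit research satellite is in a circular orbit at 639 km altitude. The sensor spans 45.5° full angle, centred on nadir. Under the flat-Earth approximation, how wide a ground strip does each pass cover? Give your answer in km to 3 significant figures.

536 km

Half-angle = 45.5°/2 = 22.75°.
Swath width ≈ 2h·tan(θ/2) = 2 × 639 × tan(22.75°) = 535.9 km.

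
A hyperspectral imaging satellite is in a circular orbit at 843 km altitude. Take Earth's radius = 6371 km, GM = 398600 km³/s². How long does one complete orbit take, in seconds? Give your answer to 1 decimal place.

6097.8 seconds

Semi-major axis a = 6371 + 843 = 7214 km. Period T = 2π√(a³/μ) = 2π√(7214³/398600) = 6097.8 s = 101.63 min.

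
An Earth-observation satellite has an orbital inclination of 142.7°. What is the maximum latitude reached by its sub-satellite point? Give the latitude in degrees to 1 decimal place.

37.3°

Retrograde orbit: the ground track reaches ±(180° − i) = ±(180 − 142.7) = ±37.3°.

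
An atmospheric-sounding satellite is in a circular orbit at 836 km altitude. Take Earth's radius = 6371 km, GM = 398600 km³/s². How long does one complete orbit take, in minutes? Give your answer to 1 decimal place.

101.5 min

Semi-major axis a = 6371 + 836 = 7207 km. Period T = 2π√(a³/μ) = 2π√(7207³/398600) = 6089.0 s = 101.48 min.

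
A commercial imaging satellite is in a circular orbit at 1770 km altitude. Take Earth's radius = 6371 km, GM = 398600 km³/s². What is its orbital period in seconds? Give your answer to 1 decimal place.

7310.2 seconds

Semi-major axis a = 6371 + 1770 = 8141 km. Period T = 2π√(a³/μ) = 2π√(8141³/398600) = 7310.2 s = 121.84 min.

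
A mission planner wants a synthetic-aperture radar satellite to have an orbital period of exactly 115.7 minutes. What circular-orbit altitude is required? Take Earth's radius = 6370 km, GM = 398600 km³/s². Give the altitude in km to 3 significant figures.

1500 km

T = 115.7 min = 6942.0 s.
From T = 2π√(a³/μ): a = (μ T²/4π²)^(1/3) = (398600 × 6942.0² / 4π²)^(1/3) = 7865 km.
Altitude h = a − R = 7865 − 6370 = 1495 km.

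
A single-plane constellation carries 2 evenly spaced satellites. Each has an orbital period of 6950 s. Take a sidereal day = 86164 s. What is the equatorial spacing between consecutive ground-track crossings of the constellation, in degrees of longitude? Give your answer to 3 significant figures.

14.5°

Single-satellite node shift = (6950.0/86164) × 360° = 29.04°.
With 2 satellites evenly phased, successive equator crossings are 29.04/2 = 14.519° apart.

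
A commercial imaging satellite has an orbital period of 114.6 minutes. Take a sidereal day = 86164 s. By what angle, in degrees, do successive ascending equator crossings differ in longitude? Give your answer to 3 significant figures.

T = 114.6 min = 6876.0 s.
During one orbit Earth rotates (6876.0 / 86164) × 360° = 28.73°.

28.7°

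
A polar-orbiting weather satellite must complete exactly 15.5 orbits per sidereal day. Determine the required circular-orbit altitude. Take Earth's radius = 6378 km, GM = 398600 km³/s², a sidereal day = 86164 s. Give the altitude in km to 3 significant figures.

404 km

Required period T = 86164 / 15.5 = 5559.0 s.
From T = 2π√(a³/μ): a = (μ T²/4π²)^(1/3) = (398600 × 5559.0² / 4π²)^(1/3) = 6782 km.
Altitude h = a − R = 6782 − 6378 = 404 km.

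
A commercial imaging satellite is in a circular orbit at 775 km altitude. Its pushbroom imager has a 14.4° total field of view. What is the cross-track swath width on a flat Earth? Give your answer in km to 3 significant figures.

196 km

Half-angle = 14.4°/2 = 7.2°.
Swath width ≈ 2h·tan(θ/2) = 2 × 775 × tan(7.2°) = 195.8 km.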